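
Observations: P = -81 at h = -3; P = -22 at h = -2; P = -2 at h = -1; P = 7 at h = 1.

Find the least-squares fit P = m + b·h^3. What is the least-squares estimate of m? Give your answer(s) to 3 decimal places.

m = 2.614

From the data, Σ1 = 4, Σh^3 = -35, Σh^3·h^3 = 795.
And ΣP = -98, Σh^3·P = 2372.
Normal equations: [[4, -35]; [-35, 795]]·[m, b]ᵀ = [-98, 2372]ᵀ.
det = 4·795 − (-35)² = 1955.
m = ((-98)·795 − (-35)·2372)/1955 = 1022/391; b = (4·2372 − (-35)·(-98))/1955 = 6058/1955.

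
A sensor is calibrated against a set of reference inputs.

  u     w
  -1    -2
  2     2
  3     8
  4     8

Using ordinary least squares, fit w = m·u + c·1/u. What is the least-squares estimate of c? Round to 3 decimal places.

Compute the Gram sums: Σu·u = 30, Σu·1/u = 4, Σ1/u·1/u = 205/144.
And Σu·w = 62, Σ1/u·w = 23/3.
XᵀX·[m, c]ᵀ = Xᵀw becomes [[30, 4]; [4, 205/144]]·[m, c]ᵀ = [62, 23/3]ᵀ.
Δ = 30·(205/144) − 4² = 641/24.
m = (62·(205/144) − 4·(23/3))/(641/24) = 4147/1923; c = (30·(23/3) − 4·62)/(641/24) = -432/641.

c = -0.674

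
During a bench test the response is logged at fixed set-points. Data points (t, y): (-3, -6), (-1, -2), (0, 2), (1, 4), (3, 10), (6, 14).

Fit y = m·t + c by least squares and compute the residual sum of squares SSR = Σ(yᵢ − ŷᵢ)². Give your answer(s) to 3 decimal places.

Normal-equation sums: Σt·t = 56, Σt = 6, Σ1 = 6.
For Mᵀy: Σt·y = 138, Σy = 22.
So MᵀM·[m, c]ᵀ = Mᵀy: [[56, 6]; [6, 6]]·[m, c]ᵀ = [138, 22]ᵀ.
Determinant 56·6 − 6² = 300.
m = (138·6 − 6·22)/300 = 58/25; c = (56·22 − 6·138)/300 = 101/75.
Residuals: -29/75, -77/75, 49/75, 1/3, 127/75, -19/15; SSR = 466/75.

SSR = 6.213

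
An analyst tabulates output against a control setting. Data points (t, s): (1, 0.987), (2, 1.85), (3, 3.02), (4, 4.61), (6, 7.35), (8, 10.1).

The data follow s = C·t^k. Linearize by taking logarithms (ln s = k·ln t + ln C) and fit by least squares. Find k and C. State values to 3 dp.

k = 1.146, C = 0.914

Taking logs, ln s = k·ln t + ln C, so regress ln s on ln t.
XᵀX = [[11.1437, 7.0493]; [7.0493, 6]], rhs = [12.1420, 7.5428]ᵀ  (here Σln t = 7.0493, Σ(ln t)² = 11.1437, Σln s = 7.5428, Σln t·ln s = 12.1420).
Solving (det = 17.1702): k = 1.14623, ln C = -0.08954, so C = exp(-0.08954) = 0.91435.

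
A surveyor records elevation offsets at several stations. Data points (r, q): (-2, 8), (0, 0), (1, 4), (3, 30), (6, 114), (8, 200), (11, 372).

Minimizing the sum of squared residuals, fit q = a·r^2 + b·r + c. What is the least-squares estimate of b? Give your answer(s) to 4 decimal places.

b = 1.4591

Normal-equation sums: Σr^2·r^2 = 20131, Σr^2·r = 2079, Σr^2 = 235, Σr·r = 235, Σr = 27, Σ1 = 7.
For Mᵀq: Σr^2·q = 62222, Σr·q = 6454, Σq = 728.
MᵀM·[a, b, c]ᵀ = Mᵀq becomes [[20131, 2079, 235]; [2079, 235, 27]; [235, 27, 7]]·[a, b, c]ᵀ = [62222, 6454, 728]ᵀ.
Row-reducing yields a = 195081/66206, b = 96599/66206, c = -18160/33103.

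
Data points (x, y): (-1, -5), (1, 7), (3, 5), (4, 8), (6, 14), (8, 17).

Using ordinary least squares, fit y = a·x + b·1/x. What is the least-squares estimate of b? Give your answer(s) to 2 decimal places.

Normal-equation sums: Σx·x = 127, Σx·1/x = 6, Σ1/x·1/x = 1277/576.
Right-hand side: Σx·y = 279, Σ1/x·y = 161/8.
Eliminating b: (1277/576)·(row 1) − 6·(row 2) gives (141443/576)·a = (1277/576)·279 − 6·(161/8) = 31859/64, so a = 286731/141443.
Then b = ((161/8) − 6·(286731/141443))/(1277/576) = 507960/141443.

b = 3.59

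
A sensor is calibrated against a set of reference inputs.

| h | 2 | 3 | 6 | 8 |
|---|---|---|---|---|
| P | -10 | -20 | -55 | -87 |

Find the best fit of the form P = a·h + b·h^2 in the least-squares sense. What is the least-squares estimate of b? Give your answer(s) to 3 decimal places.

b = -0.890

The normal system AᵀA·[a, b]ᵀ = AᵀP is [[113, 763]; [763, 5489]]·[a, b]ᵀ = [-1106, -7768]ᵀ.
det = 113·5489 − 763² = 38088.
a = ((-1106)·5489 − 763·(-7768))/38088 = -23975/6348; b = (113·(-7768) − 763·(-1106))/38088 = -5651/6348.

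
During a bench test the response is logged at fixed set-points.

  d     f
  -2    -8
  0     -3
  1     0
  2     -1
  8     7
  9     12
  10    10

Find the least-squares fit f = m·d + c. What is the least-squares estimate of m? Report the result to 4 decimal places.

m = 1.4789

With design matrix X, XᵀX = [[254, 28]; [28, 7]] and Xᵀf = [278, 17]ᵀ.
det = 254·7 − 28² = 994.
m = (278·7 − 28·17)/994 = 105/71; c = (254·17 − 28·278)/994 = -1733/497.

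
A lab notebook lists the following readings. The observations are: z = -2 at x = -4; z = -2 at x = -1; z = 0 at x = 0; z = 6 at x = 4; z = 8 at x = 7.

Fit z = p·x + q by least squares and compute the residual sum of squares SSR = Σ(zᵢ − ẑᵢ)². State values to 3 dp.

SSR = 6.663

From the data, Σx·x = 82, Σx = 6, Σ1 = 5.
For Aᵀz: Σx·z = 90, Σz = 10.
Eliminating q: 5·(row 1) − 6·(row 2) gives 374·p = 5·90 − 6·10 = 390, so p = 195/187.
Then q = (10 − 6·(195/187))/5 = 140/187.
Residuals: 266/187, -29/17, -140/187, 202/187, -9/187; SSR = 1246/187.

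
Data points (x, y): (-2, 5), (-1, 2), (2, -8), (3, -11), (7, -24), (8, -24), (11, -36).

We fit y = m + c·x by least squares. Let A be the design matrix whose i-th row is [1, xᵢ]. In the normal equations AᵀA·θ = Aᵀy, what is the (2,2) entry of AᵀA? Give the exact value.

Row 2 ↔ basis x, column 2 ↔ basis x, so (AᵀA)_{2,2} = Σᵢ (x)·(x) = (-2)·(-2) + (-1)·(-1) + (2)·(2) + (3)·(3) + (7)·(7) + (8)·(8) + (11)·(11) = 252.

252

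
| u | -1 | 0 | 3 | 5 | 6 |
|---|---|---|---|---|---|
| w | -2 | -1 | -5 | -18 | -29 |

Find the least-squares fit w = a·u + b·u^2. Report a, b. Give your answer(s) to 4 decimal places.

From the data, Σu·u = 71, Σu·u^2 = 367, Σu^2·u^2 = 2003.
Moment sums: Σu·w = -277, Σu^2·w = -1541.
So AᵀA·[a, b]ᵀ = Aᵀw: [[71, 367]; [367, 2003]]·[a, b]ᵀ = [-277, -1541]ᵀ.
Determinant 71·2003 − 367² = 7524.
a = ((-277)·2003 − 367·(-1541))/7524 = 47/33; b = (71·(-1541) − 367·(-277))/7524 = -34/33.

a = 1.4242, b = -1.0303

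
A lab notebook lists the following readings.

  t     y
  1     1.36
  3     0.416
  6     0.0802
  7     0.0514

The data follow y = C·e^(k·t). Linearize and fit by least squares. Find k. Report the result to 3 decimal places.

Taking logs, ln y = k·t + ln C, so regress ln y on t.
AᵀA = [[95.0000, 17.0000]; [17.0000, 4]], rhs = [-38.2399, -6.0609]ᵀ  (here Σt = 17.0000, Σ(t)² = 95.0000, Σln y = -6.0609, Σt·ln y = -38.2399).
Slope k = (n·Σt·ln y − Σt·Σln y)/(n·Σ(t)² − (Σt)²) = (4·-38.2399 − 17.0000·-6.0609)/91.0000 = -0.54861; ln C = (Σln y − k·Σt)/n = 0.81638.

k = -0.549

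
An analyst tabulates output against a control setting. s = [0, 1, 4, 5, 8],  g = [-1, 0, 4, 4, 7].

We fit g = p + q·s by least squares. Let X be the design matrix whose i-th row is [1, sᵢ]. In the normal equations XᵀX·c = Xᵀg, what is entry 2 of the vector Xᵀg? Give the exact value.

92

Entry 2 ↔ basis s, so (Xᵀg)_{2} = Σᵢ (s)·gᵢ = (0)·(-1) + (1)·(0) + (4)·(4) + (5)·(4) + (8)·(7) = 92.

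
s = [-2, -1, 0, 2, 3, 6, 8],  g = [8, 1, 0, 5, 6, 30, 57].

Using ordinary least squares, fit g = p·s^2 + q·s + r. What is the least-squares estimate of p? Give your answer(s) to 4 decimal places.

XᵀX·[p, q, r]ᵀ = Xᵀg reads: 5506·p + 754·q + 118·r = 4835;  754·p + 118·q + 16·r = 647;  118·p + 16·q + 7·r = 107.
(Σs^2·s^2 = 5506, Σs^2·s = 754, Σs^2 = 118, Σs·s = 118, Σs = 16, Σ1 = 7, Σs^2·g = 4835, Σs·g = 647, Σg = 107.)
Inverting the 3×3 Gram matrix, [p, q, r]ᵀ = [505/504, -2563/2520, 907/1260]ᵀ.

p = 1.0020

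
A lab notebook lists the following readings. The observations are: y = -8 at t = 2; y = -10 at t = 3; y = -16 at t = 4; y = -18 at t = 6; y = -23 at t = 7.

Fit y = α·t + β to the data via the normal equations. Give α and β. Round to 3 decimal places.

α = -2.849, β = -2.465

The normal system XᵀX·[α, β]ᵀ = Xᵀy is [[114, 22]; [22, 5]]·[α, β]ᵀ = [-379, -75]ᵀ.
det = 114·5 − 22² = 86.
α = ((-379)·5 − 22·(-75))/86 = -245/86; β = (114·(-75) − 22·(-379))/86 = -106/43.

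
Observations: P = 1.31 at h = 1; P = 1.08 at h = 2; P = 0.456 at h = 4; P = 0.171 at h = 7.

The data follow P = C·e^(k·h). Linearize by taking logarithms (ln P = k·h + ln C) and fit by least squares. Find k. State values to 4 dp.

Taking logs, ln P = k·h + ln C, so regress ln P on h.
XᵀX = [[70.0000, 14.0000]; [14.0000, 4]], rhs = [-15.0797, -2.2044]ᵀ  (here Σh = 14.0000, Σ(h)² = 70.0000, Σln P = -2.2044, Σh·ln P = -15.0797).
Solving (det = 84.0000): k = -0.35069, ln C = 0.67632.

k = -0.3507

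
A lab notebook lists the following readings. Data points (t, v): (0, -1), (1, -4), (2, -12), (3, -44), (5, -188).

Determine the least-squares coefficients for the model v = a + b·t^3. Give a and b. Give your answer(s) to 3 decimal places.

a = -1.735, b = -1.493

Normal-equation sums: Σ1 = 5, Σt^3 = 161, Σt^3·t^3 = 16419.
For Mᵀv: Σv = -249, Σt^3·v = -24788.
MᵀM·[a, b]ᵀ = Mᵀv becomes [[5, 161]; [161, 16419]]·[a, b]ᵀ = [-249, -24788]ᵀ.
det = 5·16419 − 161² = 56174.
a = ((-249)·16419 − 161·(-24788))/56174 = -97463/56174; b = (5·(-24788) − 161·(-249))/56174 = -83851/56174.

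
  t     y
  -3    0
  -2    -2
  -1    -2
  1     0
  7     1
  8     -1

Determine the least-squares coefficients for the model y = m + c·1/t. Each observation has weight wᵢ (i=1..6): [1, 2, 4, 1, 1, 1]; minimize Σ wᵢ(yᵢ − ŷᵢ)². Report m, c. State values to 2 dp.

m = -0.68, c = 1.29

Forming XᵀWX = [[10, -683/168]; [-683/168, 159385/28224]] and XᵀWy = [-12, 561/56]ᵀ gives XᵀWX·[m, c]ᵀ = XᵀWy.
Eliminating c: (159385/28224)·(row 1) − (-683/168)·(row 2) gives (375787/9408)·m = (159385/28224)·(-12) − (-683/168)·(561/56) = -254377/9408, so m = -254377/375787.
Then c = ((561/56) − (-683/168)·(-254377/375787))/(159385/28224) = 483504/375787.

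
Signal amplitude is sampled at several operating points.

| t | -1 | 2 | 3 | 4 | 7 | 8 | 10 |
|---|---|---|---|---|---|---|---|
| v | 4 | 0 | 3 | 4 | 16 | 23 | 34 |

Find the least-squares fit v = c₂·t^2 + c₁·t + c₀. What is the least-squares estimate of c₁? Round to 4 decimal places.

c₁ = -1.1053

The normal system AᵀA·[c₂, c₁, c₀]ᵀ = Aᵀv is [[16851, 1953, 243]; [1953, 243, 33]; [243, 33, 7]]·[c₂, c₁, c₀]ᵀ = [5751, 657, 84]ᵀ.
Row-reducing yields c₂ = 1203/2716, c₁ = -1501/1358, c₀ = 4983/2716.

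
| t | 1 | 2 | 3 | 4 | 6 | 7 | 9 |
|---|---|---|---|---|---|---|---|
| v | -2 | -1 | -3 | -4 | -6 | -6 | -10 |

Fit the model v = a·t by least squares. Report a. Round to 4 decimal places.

a = -1.0051

Sums needed: Σt·t = 196.
And Σt·v = -197.
Hence a = -197 / 196 ≈ -1.0051.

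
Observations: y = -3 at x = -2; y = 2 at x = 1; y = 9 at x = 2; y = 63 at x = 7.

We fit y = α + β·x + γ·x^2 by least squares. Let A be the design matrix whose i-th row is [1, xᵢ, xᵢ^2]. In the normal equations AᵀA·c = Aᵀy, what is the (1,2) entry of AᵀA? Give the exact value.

Row 1 ↔ basis 1, column 2 ↔ basis x, so (AᵀA)_{1,2} = Σᵢ x = (1)·(-2) + (1)·(1) + (1)·(2) + (1)·(7) = 8.

8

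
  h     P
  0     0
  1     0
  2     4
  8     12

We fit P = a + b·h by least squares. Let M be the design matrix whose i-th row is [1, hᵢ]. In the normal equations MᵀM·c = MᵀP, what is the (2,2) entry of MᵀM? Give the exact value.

69

Row 2 ↔ basis h, column 2 ↔ basis h, so (MᵀM)_{2,2} = Σᵢ (h)·(h) = (0)·(0) + (1)·(1) + (2)·(2) + (8)·(8) = 69.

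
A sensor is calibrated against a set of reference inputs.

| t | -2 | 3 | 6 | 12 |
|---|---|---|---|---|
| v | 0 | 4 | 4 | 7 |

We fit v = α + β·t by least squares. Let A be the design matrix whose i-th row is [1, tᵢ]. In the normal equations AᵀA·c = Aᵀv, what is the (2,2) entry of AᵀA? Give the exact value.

Row 2 ↔ basis t, column 2 ↔ basis t, so (AᵀA)_{2,2} = Σᵢ (t)·(t) = (-2)·(-2) + (3)·(3) + (6)·(6) + (12)·(12) = 193.

193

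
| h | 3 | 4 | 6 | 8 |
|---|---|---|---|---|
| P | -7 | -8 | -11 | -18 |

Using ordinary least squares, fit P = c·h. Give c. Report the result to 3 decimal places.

Entries of MᵀM: Σh·h = 125.
Right-hand side: Σh·P = -263.
So MᵀM·[c]ᵀ = MᵀP: [[125]]·[c]ᵀ = [-263]ᵀ.
c = (-263)/125 = -2.104.

c = -2.104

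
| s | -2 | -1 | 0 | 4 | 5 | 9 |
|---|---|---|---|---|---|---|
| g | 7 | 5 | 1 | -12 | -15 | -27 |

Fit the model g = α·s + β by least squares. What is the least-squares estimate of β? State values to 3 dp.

β = 1.058

Setting ∂/∂α … = 0 gives: 127·α + 15·β = -385;  15·α + 6·β = -41.
(Σs·s = 127, Σs = 15, Σ1 = 6, Σs·g = -385, Σg = -41.)
Eliminating β: 6·(row 1) − 15·(row 2) gives 537·α = 6·(-385) − 15·(-41) = -1695, so α = -565/179.
Then β = ((-41) − 15·(-565/179))/6 = 568/537.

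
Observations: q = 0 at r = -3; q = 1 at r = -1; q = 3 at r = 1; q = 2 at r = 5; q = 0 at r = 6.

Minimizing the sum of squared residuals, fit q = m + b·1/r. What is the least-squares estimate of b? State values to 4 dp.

b = 1.0832

With design matrix A, AᵀA = [[5, 1/30]; [1/30, 1961/900]] and Aᵀq = [6, 12/5]ᵀ.
Δ = 5·(1961/900) − (1/30)² = 817/75.
m = (6·(1961/900) − (1/30)·(12/5))/(817/75) = 1949/1634; b = (5·(12/5) − (1/30)·6)/(817/75) = 885/817.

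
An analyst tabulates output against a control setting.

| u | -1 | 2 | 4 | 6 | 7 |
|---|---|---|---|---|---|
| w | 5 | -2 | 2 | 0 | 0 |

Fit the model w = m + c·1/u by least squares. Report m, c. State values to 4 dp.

Compute the Gram sums: Σ1 = 5, Σ1/u = 5/84, Σ1/u·1/u = 9601/7056.
Moment sums: Σw = 5, Σ1/u·w = -11/2.
MᵀM·[m, c]ᵀ = Mᵀw becomes [[5, 5/84]; [5/84, 9601/7056]]·[m, c]ᵀ = [5, -11/2]ᵀ.
Eliminating c: (9601/7056)·(row 1) − (5/84)·(row 2) gives (11995/1764)·m = (9601/7056)·5 − (5/84)·(-11/2) = 50315/7056, so m = 10063/9596.
Then c = ((-11/2) − (5/84)·(10063/9596))/(9601/7056) = -9807/2399.

m = 1.0487, c = -4.0880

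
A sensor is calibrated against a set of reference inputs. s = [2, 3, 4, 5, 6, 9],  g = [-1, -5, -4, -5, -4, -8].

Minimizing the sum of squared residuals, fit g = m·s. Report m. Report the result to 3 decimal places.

m = -0.901

Sums needed: Σs·s = 171.
For Aᵀg: Σs·g = -154.
So AᵀA·[m]ᵀ = Aᵀg: [[171]]·[m]ᵀ = [-154]ᵀ.
Hence m = -154 / 171 ≈ -0.900585.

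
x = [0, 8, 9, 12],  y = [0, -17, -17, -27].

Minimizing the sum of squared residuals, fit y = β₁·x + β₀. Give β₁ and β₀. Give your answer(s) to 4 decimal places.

From the data, Σx·x = 289, Σx = 29, Σ1 = 4.
And Σx·y = -613, Σy = -61.
Eliminating β₀: 4·(row 1) − 29·(row 2) gives 315·β₁ = 4·(-613) − 29·(-61) = -683, so β₁ = -683/315.
Then β₀ = ((-61) − 29·(-683/315))/4 = 148/315.

β₁ = -2.1683, β₀ = 0.4698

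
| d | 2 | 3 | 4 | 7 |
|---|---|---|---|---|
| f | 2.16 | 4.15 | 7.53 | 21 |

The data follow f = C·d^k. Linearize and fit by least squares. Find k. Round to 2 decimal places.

k = 1.83

With ln fᵢ as the transformed response and ln dᵢ as the regressor:
Σln d = 5.1240, Σ(ln d)² = 7.3958, Σln f = 7.2566, Σln d·ln f = 10.8204.
Equations: 7.3958·k + 5.1240·ln C = 10.8204;  5.1240·k + 4·ln C = 7.2566.
Slope k = (n·Σln d·ln f − Σln d·Σln f)/(n·Σ(ln d)² − (Σln d)²) = (4·10.8204 − 5.1240·7.2566)/3.3281 = 1.83252; ln C = (Σln f − k·Σln d)/n = -0.53328.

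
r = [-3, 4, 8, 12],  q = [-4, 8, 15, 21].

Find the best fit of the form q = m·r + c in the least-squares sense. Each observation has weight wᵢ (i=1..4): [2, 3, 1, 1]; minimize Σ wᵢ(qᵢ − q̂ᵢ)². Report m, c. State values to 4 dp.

Compute the Gram sums: Σwᵢ·r·r = 274, Σwᵢ·r = 26, Σwᵢ·1 = 7.
Moment sums: Σwᵢ·r·q = 492, Σwᵢ·q = 52.
So MᵀWM·[m, c]ᵀ = MᵀWq: [[274, 26]; [26, 7]]·[m, c]ᵀ = [492, 52]ᵀ.
Determinant 274·7 − 26² = 1242.
m = (492·7 − 26·52)/1242 = 1046/621; c = (274·52 − 26·492)/1242 = 728/621.

m = 1.6844, c = 1.1723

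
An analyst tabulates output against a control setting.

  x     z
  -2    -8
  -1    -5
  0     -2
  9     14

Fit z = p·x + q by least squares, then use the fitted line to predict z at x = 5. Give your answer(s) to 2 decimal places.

ẑ = 6.50

With design matrix A, AᵀA = [[86, 6]; [6, 4]] and Aᵀz = [147, -1]ᵀ.
det = 86·4 − 6² = 308.
p = (147·4 − 6·(-1))/308 = 27/14; q = (86·(-1) − 6·147)/308 = -22/7.
At x = 5: ẑ = (27/14)·(5) + (-22/7)·(1) = 13/2.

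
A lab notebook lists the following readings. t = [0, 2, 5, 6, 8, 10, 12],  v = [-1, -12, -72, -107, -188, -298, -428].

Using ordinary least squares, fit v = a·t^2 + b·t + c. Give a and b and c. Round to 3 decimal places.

a = -3.028, b = 0.715, c = -1.028

Forming AᵀA = [[36769, 3589, 373]; [3589, 373, 43]; [373, 43, 7]] and Aᵀv = [-109164, -10646, -1106]ᵀ gives AᵀA·[a, b, c]ᵀ = Aᵀv.
Row-reducing yields a = -273641/90363, b = 64576/90363, c = -92879/90363.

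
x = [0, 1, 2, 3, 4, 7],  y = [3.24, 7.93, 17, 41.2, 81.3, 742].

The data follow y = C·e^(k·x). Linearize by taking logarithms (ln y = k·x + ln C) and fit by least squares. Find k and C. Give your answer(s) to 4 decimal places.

Taking logs, ln y = k·x + ln C, so regress ln y on x.
Σx = 17.0000, Σ(x)² = 79.0000, Σln y = 20.8054, Σx·ln y = 82.7504.
Equations: 79.0000·k + 17.0000·ln C = 82.7504;  17.0000·k + 6·ln C = 20.8054.
Solving (det = 185.0000): k = 0.77195, ln C = 1.28036, so C = exp(1.28036) = 3.59795.

k = 0.7720, C = 3.5979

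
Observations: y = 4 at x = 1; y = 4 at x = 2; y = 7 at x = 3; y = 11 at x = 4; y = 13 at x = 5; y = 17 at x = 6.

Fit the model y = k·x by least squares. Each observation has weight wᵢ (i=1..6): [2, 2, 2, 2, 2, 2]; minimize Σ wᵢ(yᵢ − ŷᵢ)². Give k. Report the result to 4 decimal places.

k = 2.6813

Entries of AᵀWA: Σwᵢ·x·x = 182.
Right-hand side: Σwᵢ·x·y = 488.
Hence k = 488 / 182 ≈ 2.68132.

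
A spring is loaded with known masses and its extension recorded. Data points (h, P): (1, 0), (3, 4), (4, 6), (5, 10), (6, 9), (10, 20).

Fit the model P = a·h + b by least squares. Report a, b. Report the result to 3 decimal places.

a = 2.203, b = -2.480

Compute the Gram sums: Σh·h = 187, Σh = 29, Σ1 = 6.
Moment sums: Σh·P = 340, ΣP = 49.
MᵀM·[a, b]ᵀ = MᵀP becomes [[187, 29]; [29, 6]]·[a, b]ᵀ = [340, 49]ᵀ.
Eliminating b: 6·(row 1) − 29·(row 2) gives 281·a = 6·340 − 29·49 = 619, so a = 619/281.
Then b = (49 − 29·(619/281))/6 = -697/281.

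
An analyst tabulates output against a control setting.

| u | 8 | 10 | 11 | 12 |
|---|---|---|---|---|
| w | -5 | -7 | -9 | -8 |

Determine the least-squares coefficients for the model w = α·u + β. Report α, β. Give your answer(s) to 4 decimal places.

Entries of XᵀX: Σu·u = 429, Σu = 41, Σ1 = 4.
Right-hand side: Σu·w = -305, Σw = -29.
XᵀX·[α, β]ᵀ = Xᵀw becomes [[429, 41]; [41, 4]]·[α, β]ᵀ = [-305, -29]ᵀ.
Eliminating β: 4·(row 1) − 41·(row 2) gives 35·α = 4·(-305) − 41·(-29) = -31, so α = -31/35.
Then β = ((-29) − 41·(-31/35))/4 = 64/35.

α = -0.8857, β = 1.8286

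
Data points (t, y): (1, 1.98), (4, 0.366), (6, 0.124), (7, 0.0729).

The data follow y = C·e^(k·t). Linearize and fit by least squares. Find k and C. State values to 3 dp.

k = -0.551, C = 3.392

Let Y = ln y. Fitting Y = k·t + ln C by least squares:
AᵀA = [[102.0000, 18.0000]; [18.0000, 4]], rhs = [-34.1929, -5.0282]ᵀ  (here Σt = 18.0000, Σ(t)² = 102.0000, Σln y = -5.0282, Σt·ln y = -34.1929).
Δ = 102.0000·4 − (18.0000)² = 84.0000; k = (-34.1929·4 − 18.0000·-5.0282)/84.0000 = -0.55077, ln C = (102.0000·-5.0282 − 18.0000·-34.1929)/84.0000 = 1.22142, so C = exp(1.22142) = 3.39200.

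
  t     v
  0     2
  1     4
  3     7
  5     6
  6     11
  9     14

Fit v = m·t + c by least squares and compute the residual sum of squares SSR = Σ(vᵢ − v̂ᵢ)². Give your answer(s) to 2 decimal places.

Entries of AᵀA: Σt·t = 152, Σt = 24, Σ1 = 6.
Right-hand side: Σt·v = 247, Σv = 44.
Normal equations: [[152, 24]; [24, 6]]·[m, c]ᵀ = [247, 44]ᵀ.
Determinant 152·6 − 24² = 336.
m = (247·6 − 24·44)/336 = 71/56; c = (152·44 − 24·247)/336 = 95/42.
Residuals: -11/42, 79/168, 157/168, -437/168, 95/84, 55/168; SSR = 1565/168.

SSR = 9.32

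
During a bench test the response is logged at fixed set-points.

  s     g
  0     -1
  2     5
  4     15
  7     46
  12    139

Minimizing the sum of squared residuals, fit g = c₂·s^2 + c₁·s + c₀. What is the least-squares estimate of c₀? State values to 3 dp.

c₀ = -0.138

Normal-equation sums: Σs^2·s^2 = 23409, Σs^2·s = 2143, Σs^2 = 213, Σs·s = 213, Σs = 25, Σ1 = 5.
For Aᵀg: Σs^2·g = 22530, Σs·g = 2060, Σg = 204.
Normal equations: [[23409, 2143, 213]; [2143, 213, 25]; [213, 25, 5]]·[c₂, c₁, c₀]ᵀ = [22530, 2060, 204]ᵀ.
Inverting the 3×3 Gram matrix, [c₂, c₁, c₀]ᵀ = [10996/11297, -1191/11297, -1557/11297]ᵀ.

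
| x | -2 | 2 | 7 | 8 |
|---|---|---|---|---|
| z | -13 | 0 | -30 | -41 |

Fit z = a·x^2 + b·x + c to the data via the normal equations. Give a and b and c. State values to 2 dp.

a = -1.01, b = 3.19, c = -2.54

Entries of AᵀA: Σx^2·x^2 = 6529, Σx^2·x = 855, Σx^2 = 121, Σx·x = 121, Σx = 15, Σ1 = 4.
Right-hand side: Σx^2·z = -4146, Σx·z = -512, Σz = -84.
Normal equations: [[6529, 855, 121]; [855, 121, 15]; [121, 15, 4]]·[a, b, c]ᵀ = [-4146, -512, -84]ᵀ.
Solving the 3×3 system (Gaussian elimination) gives a = -3317/3300, b = 701/220, c = -2098/825.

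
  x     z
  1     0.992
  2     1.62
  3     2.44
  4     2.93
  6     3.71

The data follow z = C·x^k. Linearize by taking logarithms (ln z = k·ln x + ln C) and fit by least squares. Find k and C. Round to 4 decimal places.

With ln zᵢ as the transformed response and ln xᵢ as the regressor:
AᵀA = [[6.8196, 4.9698]; [4.9698, 5]], rhs = [5.1537, 3.7524]ᵀ  (here Σln x = 4.9698, Σ(ln x)² = 6.8196, Σln z = 3.7524, Σln x·ln z = 5.1537).
Δ = 6.8196·5 − (4.9698)² = 9.3990; k = (5.1537·5 − 4.9698·3.7524)/9.3990 = 0.75747, ln C = (6.8196·3.7524 − 4.9698·5.1537)/9.3990 = -0.00242, so C = exp(-0.00242) = 0.99759.

k = 0.7575, C = 0.9976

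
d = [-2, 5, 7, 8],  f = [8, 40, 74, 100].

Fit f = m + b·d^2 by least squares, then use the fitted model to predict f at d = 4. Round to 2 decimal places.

With design matrix X, XᵀX = [[4, 142]; [142, 7138]] and Xᵀf = [222, 11058]ᵀ.
Determinant 4·7138 − 142² = 8388.
m = (222·7138 − 142·11058)/8388 = 400/233; b = (4·11058 − 142·222)/8388 = 353/233.
At d = 4: f̂ = (400/233)·(1) + (353/233)·(16) = 6048/233.

f̂ = 25.96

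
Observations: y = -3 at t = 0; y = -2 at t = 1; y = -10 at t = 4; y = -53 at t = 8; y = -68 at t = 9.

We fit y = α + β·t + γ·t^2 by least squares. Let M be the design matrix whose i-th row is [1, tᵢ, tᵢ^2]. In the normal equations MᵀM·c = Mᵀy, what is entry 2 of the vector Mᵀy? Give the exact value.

Entry 2 ↔ basis t, so (Mᵀy)_{2} = Σᵢ (t)·yᵢ = (0)·(-3) + (1)·(-2) + (4)·(-10) + (8)·(-53) + (9)·(-68) = -1078.

-1078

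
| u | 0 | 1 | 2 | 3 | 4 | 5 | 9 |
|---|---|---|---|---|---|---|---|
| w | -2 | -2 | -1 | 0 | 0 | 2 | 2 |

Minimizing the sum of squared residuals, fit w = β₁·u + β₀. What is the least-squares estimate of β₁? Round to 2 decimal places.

Entries of MᵀM: Σu·u = 136, Σu = 24, Σ1 = 7.
And Σu·w = 24, Σw = -1.
Normal equations: [[136, 24]; [24, 7]]·[β₁, β₀]ᵀ = [24, -1]ᵀ.
det = 136·7 − 24² = 376.
β₁ = (24·7 − 24·(-1))/376 = 24/47; β₀ = (136·(-1) − 24·24)/376 = -89/47.

β₁ = 0.51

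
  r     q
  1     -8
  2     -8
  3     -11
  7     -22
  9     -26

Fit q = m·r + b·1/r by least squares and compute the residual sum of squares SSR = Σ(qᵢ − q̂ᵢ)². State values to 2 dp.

SSR = 1.85

Sums needed: Σr·r = 144, Σr·1/r = 5, Σ1/r·1/r = 22129/15876.
And Σr·q = -445, Σ1/r·q = -1367/63.
So MᵀM·[m, b]ᵀ = Mᵀq: [[144, 5]; [5, 22129/15876]]·[m, b]ᵀ = [-445, -1367/63]ᵀ.
Δ = 144·(22129/15876) − 5² = 77491/441.
m = ((-445)·(22129/15876) − 5·(-1367/63))/(77491/441) = -8124985/2789676; b = (144·(-1367/63) − 5·(-445))/(77491/441) = -396711/77491.
Residuals: 89173/2789676, 268340/697419, -516983/929892, -2457749/2789676, 242237/309964; SSR = 5147195/2789676.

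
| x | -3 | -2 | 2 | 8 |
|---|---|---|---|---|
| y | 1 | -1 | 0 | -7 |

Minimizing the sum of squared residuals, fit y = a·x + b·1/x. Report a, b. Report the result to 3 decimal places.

a = -0.946, b = 4.908

The normal equations are: 81·a + 4·b = -57;  4·a + (361/576)·b = -17/24.
(Σx·x = 81, Σx·1/x = 4, Σ1/x·1/x = 361/576, Σx·y = -57, Σ1/x·y = -17/24.)
Eliminating b: (361/576)·(row 1) − 4·(row 2) gives (2225/64)·a = (361/576)·(-57) − 4·(-17/24) = -2105/64, so a = -421/445.
Then b = ((-17/24) − 4·(-421/445))/(361/576) = 2184/445.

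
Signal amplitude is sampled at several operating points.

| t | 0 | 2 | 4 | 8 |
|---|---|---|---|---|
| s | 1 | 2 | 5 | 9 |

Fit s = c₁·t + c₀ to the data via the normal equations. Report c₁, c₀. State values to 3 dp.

c₁ = 1.043, c₀ = 0.600

Normal-equation sums: Σt·t = 84, Σt = 14, Σ1 = 4.
Moment sums: Σt·s = 96, Σs = 17.
Normal equations: [[84, 14]; [14, 4]]·[c₁, c₀]ᵀ = [96, 17]ᵀ.
Eliminating c₀: 4·(row 1) − 14·(row 2) gives 140·c₁ = 4·96 − 14·17 = 146, so c₁ = 73/70.
Then c₀ = (17 − 14·(73/70))/4 = 3/5.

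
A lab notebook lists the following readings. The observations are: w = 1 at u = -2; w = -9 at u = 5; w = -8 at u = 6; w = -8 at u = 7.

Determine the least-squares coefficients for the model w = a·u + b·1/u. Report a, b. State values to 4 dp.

a = -1.4172, b = 2.6388

Entries of AᵀA: Σu·u = 114, Σu·1/u = 4, Σ1/u·1/u = 7457/22050.
And Σu·w = -151, Σ1/u·w = -1003/210.
det = 114·(7457/22050) − 4² = 82883/3675.
a = ((-151)·(7457/22050) − 4·(-1003/210))/(82883/3675) = -704747/497298; b = (114·(-1003/210) − 4·(-151))/(82883/3675) = 218715/82883.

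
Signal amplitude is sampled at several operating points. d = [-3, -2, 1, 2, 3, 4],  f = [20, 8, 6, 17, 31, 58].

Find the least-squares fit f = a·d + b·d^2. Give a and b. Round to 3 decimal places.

Setting ∂/∂a … = 0 gives: 43·a + 65·b = 289;  65·a + 451·b = 1493.
Determinant 43·451 − 65² = 15168.
a = (289·451 − 65·1493)/15168 = 5549/2528; b = (43·1493 − 65·289)/15168 = 7569/2528.

a = 2.195, b = 2.994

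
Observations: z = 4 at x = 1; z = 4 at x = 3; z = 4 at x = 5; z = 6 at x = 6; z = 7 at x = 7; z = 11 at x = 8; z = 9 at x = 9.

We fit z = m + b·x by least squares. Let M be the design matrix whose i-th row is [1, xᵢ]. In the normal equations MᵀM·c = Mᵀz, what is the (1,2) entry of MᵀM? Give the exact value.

39

Row 1 ↔ basis 1, column 2 ↔ basis x, so (MᵀM)_{1,2} = Σᵢ x = (1)·(1) + (1)·(3) + (1)·(5) + (1)·(6) + (1)·(7) + (1)·(8) + (1)·(9) = 39.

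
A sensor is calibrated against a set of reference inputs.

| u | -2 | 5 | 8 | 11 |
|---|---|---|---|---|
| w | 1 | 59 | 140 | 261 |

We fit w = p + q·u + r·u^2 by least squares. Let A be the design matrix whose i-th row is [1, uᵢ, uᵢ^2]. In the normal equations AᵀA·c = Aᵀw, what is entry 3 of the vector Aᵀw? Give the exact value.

Entry 3 ↔ basis u^2, so (Aᵀw)_{3} = Σᵢ (u^2)·wᵢ = (4)·(1) + (25)·(59) + (64)·(140) + (121)·(261) = 42020.

42020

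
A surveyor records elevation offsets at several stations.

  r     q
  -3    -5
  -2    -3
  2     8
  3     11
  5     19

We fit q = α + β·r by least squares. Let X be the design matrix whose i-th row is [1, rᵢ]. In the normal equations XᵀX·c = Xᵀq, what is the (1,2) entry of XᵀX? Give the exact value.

5

Row 1 ↔ basis 1, column 2 ↔ basis r, so (XᵀX)_{1,2} = Σᵢ r = (1)·(-3) + (1)·(-2) + (1)·(2) + (1)·(3) + (1)·(5) = 5.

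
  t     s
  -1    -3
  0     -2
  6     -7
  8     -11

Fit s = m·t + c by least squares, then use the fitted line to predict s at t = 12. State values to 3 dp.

ŝ = -13.532

Forming AᵀA = [[101, 13]; [13, 4]] and Aᵀs = [-127, -23]ᵀ gives AᵀA·[m, c]ᵀ = Aᵀs.
Δ = 101·4 − 13² = 235.
m = ((-127)·4 − 13·(-23))/235 = -209/235; c = (101·(-23) − 13·(-127))/235 = -672/235.
At t = 12: ŝ = (-209/235)·(12) + (-672/235)·(1) = -636/47.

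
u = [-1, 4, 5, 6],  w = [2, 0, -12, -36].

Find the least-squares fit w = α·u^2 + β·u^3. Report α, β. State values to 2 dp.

With design matrix A, AᵀA = [[2178, 11924]; [11924, 66378]] and Aᵀw = [-1594, -9278]ᵀ.
Δ = 2178·66378 − 11924² = 2389508.
α = ((-1594)·66378 − 11924·(-9278))/2389508 = 1206085/597377; β = (2178·(-9278) − 11924·(-1594))/2389508 = -27287/54307.

α = 2.02, β = -0.50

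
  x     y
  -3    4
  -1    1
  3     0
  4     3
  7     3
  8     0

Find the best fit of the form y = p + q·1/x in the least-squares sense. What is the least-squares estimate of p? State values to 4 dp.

p = 1.8164

Forming MᵀM = [[6, -27/56]; [-27/56, 37277/28224]] and Mᵀy = [11, -97/84]ᵀ gives MᵀM·[p, q]ᵀ = Mᵀy.
Δ = 6·(37277/28224) − (-27/56)² = 72367/9408.
p = (11·(37277/28224) − (-27/56)·(-97/84))/(72367/9408) = 394333/217101; q = (6·(-97/84) − (-27/56)·11)/(72367/9408) = -15288/72367.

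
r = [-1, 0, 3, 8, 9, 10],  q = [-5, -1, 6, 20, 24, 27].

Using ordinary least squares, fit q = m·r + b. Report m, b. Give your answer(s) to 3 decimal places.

m = 2.837, b = -1.881

The normal equations are: 255·m + 29·b = 669;  29·m + 6·b = 71.
(Σr·r = 255, Σr = 29, Σ1 = 6, Σr·q = 669, Σq = 71.)
Δ = 255·6 − 29² = 689.
m = (669·6 − 29·71)/689 = 1955/689; b = (255·71 − 29·669)/689 = -1296/689.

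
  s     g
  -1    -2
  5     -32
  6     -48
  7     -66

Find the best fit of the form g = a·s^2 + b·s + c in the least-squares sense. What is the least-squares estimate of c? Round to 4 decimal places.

The normal system XᵀX·[a, b, c]ᵀ = Xᵀg is [[4323, 683, 111]; [683, 111, 17]; [111, 17, 4]]·[a, b, c]ᵀ = [-5764, -908, -148]ᵀ.
Inverting the 3×3 Gram matrix, [a, b, c]ᵀ = [-527/353, 1657/1765, 774/1765]ᵀ.

c = 0.4385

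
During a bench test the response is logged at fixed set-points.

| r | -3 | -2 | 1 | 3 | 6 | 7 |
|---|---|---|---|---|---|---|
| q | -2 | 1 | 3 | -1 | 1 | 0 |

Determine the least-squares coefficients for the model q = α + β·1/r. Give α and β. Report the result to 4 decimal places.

From the data, Σ1 = 6, Σ1/r = 17/21, Σ1/r·1/r = 149/98.
Moment sums: Σq = 2, Σ1/r·q = 3.
So AᵀA·[α, β]ᵀ = Aᵀq: [[6, 17/21]; [17/21, 149/98]]·[α, β]ᵀ = [2, 3]ᵀ.
Δ = 6·(149/98) − (17/21)² = 3734/441.
α = (2·(149/98) − (17/21)·3)/(3734/441) = 135/1867; β = (6·3 − (17/21)·2)/(3734/441) = 3612/1867.

α = 0.0723, β = 1.9347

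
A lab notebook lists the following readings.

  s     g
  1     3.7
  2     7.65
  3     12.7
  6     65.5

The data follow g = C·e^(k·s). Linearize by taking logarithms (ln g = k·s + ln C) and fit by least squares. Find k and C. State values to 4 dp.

k = 0.5639, C = 2.2817

Linearized form: ln g = k·s + ln C. From the 4 transformed points,
Σs = 12.0000, Σ(s)² = 50.0000, Σln g = 10.0667, Σs·ln g = 38.0949.
Normal system: [[50.0000, 12.0000]; [12.0000, 4]]·[k, ln C]ᵀ = [38.0949, 10.0667]ᵀ.
Slope k = (n·Σs·ln g − Σs·Σln g)/(n·Σ(s)² − (Σs)²) = (4·38.0949 − 12.0000·10.0667)/56.0000 = 0.56391; ln C = (Σln g − k·Σs)/n = 0.82493, so C = exp(0.82493) = 2.28173.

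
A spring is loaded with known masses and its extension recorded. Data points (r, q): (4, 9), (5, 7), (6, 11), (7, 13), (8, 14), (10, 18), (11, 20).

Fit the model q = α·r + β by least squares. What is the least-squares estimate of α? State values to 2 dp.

α = 1.77

Setting ∂/∂α … = 0 gives: 411·α + 51·β = 740;  51·α + 7·β = 92.
Determinant 411·7 − 51² = 276.
α = (740·7 − 51·92)/276 = 122/69; β = (411·92 − 51·740)/276 = 6/23.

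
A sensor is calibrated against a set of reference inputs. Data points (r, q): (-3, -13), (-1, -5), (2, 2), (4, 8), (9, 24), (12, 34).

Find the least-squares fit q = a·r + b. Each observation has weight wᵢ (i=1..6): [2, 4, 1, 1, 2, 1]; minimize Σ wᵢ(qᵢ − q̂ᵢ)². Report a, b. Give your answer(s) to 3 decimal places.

a = 3.020, b = -2.956

The normal equations are: 348·a + 26·b = 974;  26·a + 11·b = 46.
Eliminating b: 11·(row 1) − 26·(row 2) gives 3152·a = 11·974 − 26·46 = 9518, so a = 4759/1576.
Then b = (46 − 26·(4759/1576))/11 = -2329/788.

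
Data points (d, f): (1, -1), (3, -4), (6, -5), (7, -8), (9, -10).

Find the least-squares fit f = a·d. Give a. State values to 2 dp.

a = -1.07

The normal system AᵀA·[a]ᵀ = Aᵀf is [[176]]·[a]ᵀ = [-189]ᵀ.
a = (-189)/176 = -1.07386.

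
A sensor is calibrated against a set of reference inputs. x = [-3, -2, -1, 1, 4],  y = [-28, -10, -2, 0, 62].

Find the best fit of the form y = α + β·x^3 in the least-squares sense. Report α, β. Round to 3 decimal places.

From the data, Σ1 = 5, Σx^3 = 29, Σx^3·x^3 = 4891.
Moment sums: Σy = 22, Σx^3·y = 4806.
So MᵀM·[α, β]ᵀ = Mᵀy: [[5, 29]; [29, 4891]]·[α, β]ᵀ = [22, 4806]ᵀ.
Determinant 5·4891 − 29² = 23614.
α = (22·4891 − 29·4806)/23614 = -15886/11807; β = (5·4806 − 29·22)/23614 = 11696/11807.

α = -1.345, β = 0.991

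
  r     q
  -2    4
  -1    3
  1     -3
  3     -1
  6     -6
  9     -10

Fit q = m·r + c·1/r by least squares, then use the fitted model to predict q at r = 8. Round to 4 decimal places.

q̂ = -8.2244

Setting ∂/∂m … = 0 gives: 132·m + 6·c = -143;  6·m + (389/162)·c = -94/9.
Δ = 132·(389/162) − 6² = 7586/27.
m = ((-143)·(389/162) − 6·(-94/9))/(7586/27) = -45475/45516; c = (132·(-94/9) − 6·(-143))/(7586/27) = -7029/3793.
At r = 8: q̂ = (-45475/45516)·(8) + (-7029/3793)·(1/8) = -748687/91032.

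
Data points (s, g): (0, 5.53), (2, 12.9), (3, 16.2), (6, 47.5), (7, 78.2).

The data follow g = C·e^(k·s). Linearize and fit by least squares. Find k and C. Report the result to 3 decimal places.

With ln gᵢ as the transformed response and sᵢ as the regressor:
Sums: Σs = 18.0000, Σ(s)² = 98.0000, Σln g = 15.2724, Σs·ln g = 67.1488.
Normal system: [[98.0000, 18.0000]; [18.0000, 5]]·[k, ln C]ᵀ = [67.1488, 15.2724]ᵀ.
Δ = 98.0000·5 − (18.0000)² = 166.0000; k = (67.1488·5 − 18.0000·15.2724)/166.0000 = 0.36651, ln C = (98.0000·15.2724 − 18.0000·67.1488)/166.0000 = 1.73506, so C = exp(1.73506) = 5.66927.

k = 0.367, C = 5.669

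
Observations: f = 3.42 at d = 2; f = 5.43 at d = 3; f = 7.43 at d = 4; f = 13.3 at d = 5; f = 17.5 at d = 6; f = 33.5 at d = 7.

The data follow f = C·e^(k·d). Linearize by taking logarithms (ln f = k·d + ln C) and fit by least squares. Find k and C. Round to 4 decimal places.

Taking logs, ln f = k·d + ln C, so regress ln f on d.
AᵀA = [[139.0000, 27.0000]; [27.0000, 6]], rhs = [70.2500, 13.8886]ᵀ  (here Σd = 27.0000, Σ(d)² = 139.0000, Σln f = 13.8886, Σd·ln f = 70.2500).
Slope k = (n·Σd·ln f − Σd·Σln f)/(n·Σ(d)² − (Σd)²) = (6·70.2500 − 27.0000·13.8886)/105.0000 = 0.44293; ln C = (Σln f − k·Σd)/n = 0.32158, so C = exp(0.32158) = 1.37931.

k = 0.4429, C = 1.3793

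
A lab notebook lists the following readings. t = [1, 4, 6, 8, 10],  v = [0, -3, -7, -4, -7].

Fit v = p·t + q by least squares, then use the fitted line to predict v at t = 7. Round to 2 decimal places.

v̂ = -5.04

Entries of MᵀM: Σt·t = 217, Σt = 29, Σ1 = 5.
And Σt·v = -156, Σv = -21.
MᵀM·[p, q]ᵀ = Mᵀv becomes [[217, 29]; [29, 5]]·[p, q]ᵀ = [-156, -21]ᵀ.
Determinant 217·5 − 29² = 244.
p = ((-156)·5 − 29·(-21))/244 = -171/244; q = (217·(-21) − 29·(-156))/244 = -33/244.
At t = 7: v̂ = (-171/244)·(7) + (-33/244)·(1) = -615/122.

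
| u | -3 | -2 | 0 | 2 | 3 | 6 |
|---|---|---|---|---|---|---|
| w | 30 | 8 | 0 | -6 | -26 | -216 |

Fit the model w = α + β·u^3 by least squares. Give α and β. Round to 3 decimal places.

α = 1.226, β = -1.006

AᵀA·[α, β]ᵀ = Aᵀw reads: 6·α + 216·β = -210;  216·α + 48242·β = -48280.
Determinant 6·48242 − 216² = 242796.
α = ((-210)·48242 − 216·(-48280))/242796 = 24805/20233; β = (6·(-48280) − 216·(-210))/242796 = -20360/20233.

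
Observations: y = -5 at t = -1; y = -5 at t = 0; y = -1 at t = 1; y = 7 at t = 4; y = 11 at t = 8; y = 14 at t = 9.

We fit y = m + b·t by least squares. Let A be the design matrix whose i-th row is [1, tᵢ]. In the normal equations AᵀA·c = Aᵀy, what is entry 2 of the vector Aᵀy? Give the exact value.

Entry 2 ↔ basis t, so (Aᵀy)_{2} = Σᵢ (t)·yᵢ = (-1)·(-5) + (0)·(-5) + (1)·(-1) + (4)·(7) + (8)·(11) + (9)·(14) = 246.

246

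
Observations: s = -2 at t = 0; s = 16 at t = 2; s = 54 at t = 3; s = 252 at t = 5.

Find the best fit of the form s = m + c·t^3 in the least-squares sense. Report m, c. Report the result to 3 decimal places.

m = -0.998, c = 2.025

The normal equations are: 4·m + 160·c = 320;  160·m + 16418·c = 33086.
(Σ1 = 4, Σt^3 = 160, Σt^3·t^3 = 16418, Σs = 320, Σt^3·s = 33086.)
Δ = 4·16418 − 160² = 40072.
m = (320·16418 − 160·33086)/40072 = -5000/5009; c = (4·33086 − 160·320)/40072 = 10143/5009.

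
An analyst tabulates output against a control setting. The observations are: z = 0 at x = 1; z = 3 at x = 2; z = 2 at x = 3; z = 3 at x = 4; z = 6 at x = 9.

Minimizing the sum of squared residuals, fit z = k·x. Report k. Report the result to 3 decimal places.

k = 0.703

From the data, Σx·x = 111.
Moment sums: Σx·z = 78.
MᵀM·[k]ᵀ = Mᵀz becomes [[111]]·[k]ᵀ = [78]ᵀ.
Hence k = 78 / 111 ≈ 0.702703.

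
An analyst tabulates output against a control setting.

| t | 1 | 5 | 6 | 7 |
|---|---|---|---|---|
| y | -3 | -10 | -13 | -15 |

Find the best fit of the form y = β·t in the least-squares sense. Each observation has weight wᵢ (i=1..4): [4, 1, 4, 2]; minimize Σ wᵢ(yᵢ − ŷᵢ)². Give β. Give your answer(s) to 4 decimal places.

β = -2.1550

The normal equations are: 271·β = -584.
β = (-584)/271 = -2.15498.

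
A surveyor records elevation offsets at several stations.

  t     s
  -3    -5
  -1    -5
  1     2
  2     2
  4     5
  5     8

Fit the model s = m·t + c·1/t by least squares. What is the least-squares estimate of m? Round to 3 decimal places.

m = 1.341

Entries of AᵀA: Σt·t = 56, Σt·1/t = 6, Σ1/t·1/t = 8869/3600.
And Σt·s = 86, Σ1/t·s = 751/60.
So AᵀA·[m, c]ᵀ = Aᵀs: [[56, 6]; [6, 8869/3600]]·[m, c]ᵀ = [86, 751/60]ᵀ.
det = 56·(8869/3600) − 6² = 45883/450.
m = (86·(8869/3600) − 6·(751/60))/(45883/450) = 246187/183532; c = (56·(751/60) − 6·86)/(45883/450) = 83220/45883.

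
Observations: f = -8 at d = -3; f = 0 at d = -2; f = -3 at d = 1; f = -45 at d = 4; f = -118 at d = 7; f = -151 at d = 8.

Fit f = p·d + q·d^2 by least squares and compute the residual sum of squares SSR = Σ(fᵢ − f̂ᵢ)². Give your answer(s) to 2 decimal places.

SSR = 7.22

Normal-equation sums: Σd·d = 143, Σd·d^2 = 885, Σd^2·d^2 = 6851.
Moment sums: Σd·f = -2193, Σd^2·f = -16241.
Normal equations: [[143, 885]; [885, 6851]]·[p, q]ᵀ = [-2193, -16241]ᵀ.
Determinant 143·6851 − 885² = 196468.
p = ((-2193)·6851 − 885·(-16241))/196468 = -325479/98234; q = (143·(-16241) − 885·(-2193))/196468 = -190829/98234.
Residuals: -22424/49117, 56179/49117, 110803/49117, -32675/49117, 18681/49117, -8223/49117; SSR = 354673/49117.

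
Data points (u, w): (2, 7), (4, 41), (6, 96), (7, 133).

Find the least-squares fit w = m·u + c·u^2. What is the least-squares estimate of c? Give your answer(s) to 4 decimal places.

c = 2.9999

Sums needed: Σu·u = 105, Σu·u^2 = 631, Σu^2·u^2 = 3969.
For Aᵀw: Σu·w = 1685, Σu^2·w = 10657.
Eliminating c: 3969·(row 1) − 631·(row 2) gives 18584·m = 3969·1685 − 631·10657 = -36802, so m = -18401/9292.
Then c = (10657 − 631·(-18401/9292))/3969 = 27875/9292.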